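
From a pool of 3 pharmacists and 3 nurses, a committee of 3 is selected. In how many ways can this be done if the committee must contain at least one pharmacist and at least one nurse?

18

With no constraint there are C(6,3) = 20 possible selections.
Selections missing a whole group: no pharmacists → C(3,3) = 1; no nurses → C(3,3) = 1.
Both groups omitted at once is impossible, so 20 − 2 = 18.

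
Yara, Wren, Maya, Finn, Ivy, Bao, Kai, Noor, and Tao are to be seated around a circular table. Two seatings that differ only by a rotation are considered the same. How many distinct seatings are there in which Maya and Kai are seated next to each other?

Treat {Maya, Kai} as one unit (2 internal orders) and seat the resulting 8 units around the table: (7)! circular arrangements.
So 2 × (7)! = 2 × 5040 = 10080.

10080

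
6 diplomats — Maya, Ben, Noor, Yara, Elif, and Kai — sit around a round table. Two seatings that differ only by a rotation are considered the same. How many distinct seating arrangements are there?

120

Seat Maya anywhere (absorbing the rotational symmetry), then permute the other 5: (5)! = 120.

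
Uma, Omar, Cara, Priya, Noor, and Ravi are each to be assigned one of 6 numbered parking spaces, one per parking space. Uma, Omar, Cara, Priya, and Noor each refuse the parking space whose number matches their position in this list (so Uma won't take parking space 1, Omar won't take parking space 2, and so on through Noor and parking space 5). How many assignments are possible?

309

Let Aᵢ (for 1 ≤ i ≤ 5) be the placements that put person i in their forbidden parking space. Any j of these fix j positions, leaving (6−j)! ways to fill the rest, and there are C(5,j) ways to pick which j.
By inclusion–exclusion, the number of valid placements is Σ_{j=0}^{5} (−1)^j C(5,j)·(6−j)!.
Computing: 720 − 600 + 240 − 60 + 10 − 1 = 309.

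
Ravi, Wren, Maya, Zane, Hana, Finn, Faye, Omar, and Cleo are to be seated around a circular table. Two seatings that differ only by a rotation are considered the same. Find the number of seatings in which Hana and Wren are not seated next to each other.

Without the restriction there are (8)! = 40320 seatings.
Those with Hana next to Wren: fuse the pair into one unit and seat 8 units around a circle — 2·(7)! = 10080.
Subtracting, 40320 − 10080 = 30240.

30240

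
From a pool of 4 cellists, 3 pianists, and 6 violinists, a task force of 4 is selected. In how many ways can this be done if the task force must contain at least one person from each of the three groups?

360

Unrestricted: C(13,4) = 715 ways to pick any 4 of the 13.
Subtract selections that omit an entire group: no cellists → C(9,4) = 126; no pianists → C(10,4) = 210; no violinists → C(7,4) = 35.
Add back selections omitting two groups (i.e. drawn from a single group): C(4,4) + C(3,4) + C(6,4) = 16.
By inclusion–exclusion: 715 − 371 + 16 = 360.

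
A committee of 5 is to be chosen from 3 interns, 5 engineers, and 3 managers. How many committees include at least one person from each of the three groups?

Unrestricted: C(11,5) = 462 ways to pick any 5 of the 11.
Selections missing a whole group: no interns → C(8,5) = 56; no engineers → C(6,5) = 6; no managers → C(8,5) = 56.
Add back selections omitting two groups (i.e. drawn from a single group): C(3,5) + C(5,5) + C(3,5) = 1.
By inclusion–exclusion: 462 − 118 + 1 = 345.

345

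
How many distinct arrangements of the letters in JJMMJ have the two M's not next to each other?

There are 5!/(3!·2!) = 10 arrangements of JJMMJ in total.
Arrangements with the M's together: treat MM as one letter, giving (4)!/(3!) = 4.
Hence 10 − 4 = 6.

6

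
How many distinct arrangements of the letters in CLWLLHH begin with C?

Fix C in the first position and arrange the remaining 6 letters.
Those 6 letters have H appearing twice and L appearing 3 times, giving (6)!/(3!·2!) = 60.

60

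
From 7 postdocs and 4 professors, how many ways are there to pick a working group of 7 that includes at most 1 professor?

29

Split by how many professors are chosen (0 through 1).
Sum: C(4,0)·C(7,7) + C(4,1)·C(7,6) = 1 + 28 = 29.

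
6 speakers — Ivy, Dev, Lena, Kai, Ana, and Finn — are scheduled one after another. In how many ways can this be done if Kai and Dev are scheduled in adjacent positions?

Glue Kai and Dev into one block (2 internal orders), leaving 5 units to arrange in a row.
So the count is 2·(5)! = 240.

240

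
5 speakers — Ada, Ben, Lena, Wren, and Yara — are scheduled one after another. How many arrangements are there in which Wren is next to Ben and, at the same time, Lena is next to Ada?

Treat {Wren,Ben} as one block (2 orders) and {Lena,Ada} as another (2 orders).
That leaves 3 units to arrange: 2 × 2 × 3! = 4 × 6 = 24.

24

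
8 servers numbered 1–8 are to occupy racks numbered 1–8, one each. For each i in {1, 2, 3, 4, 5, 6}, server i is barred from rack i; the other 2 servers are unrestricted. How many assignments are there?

Let Aᵢ (for 1 ≤ i ≤ 6) be the placements that put server i in its forbidden rack. Any j of these fix j positions, leaving (8−j)! ways to fill the rest, and there are C(6,j) ways to pick which j.
By inclusion–exclusion, the number of valid placements is Σ_{j=0}^{6} (−1)^j C(6,j)·(8−j)!.
Computing: 40320 − 30240 + 10800 − 2400 + 360 − 36 + 2 = 18806.

18806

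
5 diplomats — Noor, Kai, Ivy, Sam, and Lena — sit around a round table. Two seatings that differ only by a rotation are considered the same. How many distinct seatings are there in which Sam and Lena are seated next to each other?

12

Glue Sam and Lena into a block (2 internal orders). Seating 4 units around a circle gives (3)! arrangements.
So 2 × (3)! = 2 × 6 = 12.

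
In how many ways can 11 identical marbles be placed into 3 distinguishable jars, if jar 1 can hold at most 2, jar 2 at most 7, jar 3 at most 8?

By stars and bars, unrestricted non-negative solutions to x_1+…+x_3 = 11 number C(11+2,2) = 78.
Subtract solutions that violate a single cap (substitute x_i' = x_i − (cap_i+1)): x_1 ≥ 3 gives C(10,2) = 45; x_2 ≥ 8 gives C(5,2) = 10; x_3 ≥ 9 gives C(4,2) = 6. Together 61.
Add back pairs where two caps are both exceeded: 1 + 0 + 0 = 1.
By inclusion–exclusion the count is 78 − 61 + 1 = 18.

18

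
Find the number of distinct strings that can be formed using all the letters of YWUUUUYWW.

Letter multiplicities in YWUUUUYWW: U×4, W×3, Y×2.
The number of distinct arrangements is 9!/(4!·3!·2!) = 362880/288 = 1260.

1260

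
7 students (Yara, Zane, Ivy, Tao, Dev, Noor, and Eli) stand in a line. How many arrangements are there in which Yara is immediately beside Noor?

Place the 5 others and the Yara-Noor pair as 6 objects in a line; the pair has 2 internal arrangements.
So the count is 2·(6)! = 1440.

1440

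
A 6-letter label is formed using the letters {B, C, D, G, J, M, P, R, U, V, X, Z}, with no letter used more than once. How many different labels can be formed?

665280

With no repetition, fill the 6 letters in order: 12 choices, then 11, down to 7.
12 × 11 × 10 × 9 × 8 × 7 = 665280.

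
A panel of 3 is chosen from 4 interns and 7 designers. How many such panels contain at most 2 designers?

130

Split by how many designers are chosen (0 through 2).
Sum: C(7,0)·C(4,3) + C(7,1)·C(4,2) + C(7,2)·C(4,1) = 4 + 42 + 84 = 130.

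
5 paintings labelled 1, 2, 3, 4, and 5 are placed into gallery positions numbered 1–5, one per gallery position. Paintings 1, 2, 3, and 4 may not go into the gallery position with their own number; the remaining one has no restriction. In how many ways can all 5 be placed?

Let Aᵢ (for 1 ≤ i ≤ 4) be the placements that put painting i in its forbidden gallery position. Any j of these fix j positions, leaving (5−j)! ways to fill the rest, and there are C(4,j) ways to pick which j.
By inclusion–exclusion, the number of valid placements is Σ_{j=0}^{4} (−1)^j C(4,j)·(5−j)!.
Computing: 120 − 96 + 36 − 8 + 1 = 53.

53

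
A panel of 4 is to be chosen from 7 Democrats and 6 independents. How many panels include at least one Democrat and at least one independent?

Total 4-person selections from all 13: C(13,4) = 715.
Subtract selections that omit an entire group: no Democrats → C(6,4) = 15; no independents → C(7,4) = 35.
Both groups omitted at once is impossible, so 715 − 50 = 665.

665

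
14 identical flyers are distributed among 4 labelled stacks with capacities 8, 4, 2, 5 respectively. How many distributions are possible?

45

Ignoring the caps, the number of non-negative solutions to x_1+…+x_4 = 14 is C(17,3) = 680.
Subtract solutions that violate a single cap (substitute x_i' = x_i − (cap_i+1)): x_1 ≥ 9 gives C(8,3) = 56; x_2 ≥ 5 gives C(12,3) = 220; x_3 ≥ 3 gives C(14,3) = 364; x_4 ≥ 6 gives C(11,3) = 165. Together 805.
Add back pairs where two caps are both exceeded: 1 + 10 + 0 + 84 + 20 + 56 = 171.
Subtract triples: 0 + 0 + 0 + 1 = 1.
By inclusion–exclusion the count is 680 − 805 + 171 − 1 = 45.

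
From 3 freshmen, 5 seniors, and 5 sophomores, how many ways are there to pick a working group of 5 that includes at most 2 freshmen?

Split by how many freshmen are chosen (0 through 2).
Sum: C(3,0)·C(10,5) + C(3,1)·C(10,4) + C(3,2)·C(10,3) = 252 + 630 + 360 = 1242.

1242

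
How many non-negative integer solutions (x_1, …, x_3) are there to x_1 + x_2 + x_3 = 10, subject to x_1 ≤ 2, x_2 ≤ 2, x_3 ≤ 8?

By stars and bars, unrestricted non-negative solutions to x_1+…+x_3 = 10 number C(10+2,2) = 66.
Subtract solutions that violate a single cap (substitute x_i' = x_i − (cap_i+1)): x_1 ≥ 3 gives C(9,2) = 36; x_2 ≥ 3 gives C(9,2) = 36; x_3 ≥ 9 gives C(3,2) = 3. Together 75.
Add back pairs where two caps are both exceeded: 15 + 0 + 0 = 15.
By inclusion–exclusion the count is 66 − 75 + 15 = 6.

6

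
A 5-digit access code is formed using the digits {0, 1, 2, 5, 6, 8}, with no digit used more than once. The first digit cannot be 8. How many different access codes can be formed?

600

The first digit has 6−1 = 5 choices (anything except 8).
The remaining 4 digits are filled from the other 5 symbols without repetition: 5 × 4 × 3 × 2 = 120.
Total: 5 × 120 = 600.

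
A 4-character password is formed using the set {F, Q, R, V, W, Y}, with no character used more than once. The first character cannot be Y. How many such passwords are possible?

The first character has 6−1 = 5 choices (anything except Y).
The remaining 3 characters are filled from the other 5 symbols without repetition: 5 × 4 × 3 = 60.
Total: 5 × 60 = 300.

300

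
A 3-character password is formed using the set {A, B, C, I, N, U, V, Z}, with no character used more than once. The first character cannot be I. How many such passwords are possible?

The first character has 8−1 = 7 choices (anything except I).
The remaining 2 characters are filled from the other 7 symbols without repetition: 7 × 6 = 42.
Total: 7 × 42 = 294.

294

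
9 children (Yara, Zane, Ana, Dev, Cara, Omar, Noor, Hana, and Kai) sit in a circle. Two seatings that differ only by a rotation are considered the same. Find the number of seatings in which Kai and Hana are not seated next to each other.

All circular seatings of 9 people number (8)! = 40320.
Those with Kai next to Hana: fuse the pair into one unit and seat 8 units around a circle — 2·(7)! = 10080.
Subtracting, 40320 − 10080 = 30240.

30240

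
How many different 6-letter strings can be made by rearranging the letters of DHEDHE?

DHEDHE has 6 letters with D appearing twice, E appearing twice, and H appearing twice.
Dividing 6! = 720 by 2!·2!·2! = 8 for the repeated letters gives 90.

90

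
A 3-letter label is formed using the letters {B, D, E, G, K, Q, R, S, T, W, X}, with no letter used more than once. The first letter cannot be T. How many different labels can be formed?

900

The first letter has 11−1 = 10 choices (anything except T).
The remaining 2 letters are filled from the other 10 symbols without repetition: 10 × 9 = 90.
Total: 10 × 90 = 900.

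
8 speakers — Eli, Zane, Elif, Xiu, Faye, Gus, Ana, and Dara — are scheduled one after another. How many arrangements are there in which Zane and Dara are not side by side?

Of the 8! = 40320 arrangements, those with Zane and Dara adjacent number 2 × 7! = 10080 (treat the pair as a block with 2 internal orders).
So 40320 − 10080 = 30240 arrangements keep them apart.

30240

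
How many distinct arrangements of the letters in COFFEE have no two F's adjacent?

Total arrangements of COFFEE: 6!/(2!·2!) = 180.
Arrangements with the F's together: treat FF as one letter, giving (5)!/(2!) = 60.
Subtracting, 180 − 60 = 120 arrangements keep the F's apart.

120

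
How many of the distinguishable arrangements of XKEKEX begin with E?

Fix E in the first position and arrange the remaining 5 letters.
Those 5 letters have K appearing twice and X appearing twice, giving (5)!/(2!·2!) = 30.

30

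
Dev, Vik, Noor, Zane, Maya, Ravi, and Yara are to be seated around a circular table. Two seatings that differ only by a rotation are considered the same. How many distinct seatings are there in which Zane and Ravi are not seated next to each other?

480

Without the restriction there are (6)! = 720 seatings.
Seatings with Zane beside Ravi: treat them as a block with 2 internal orders, giving 2 × (5)! = 240.
Subtracting, 720 − 240 = 480.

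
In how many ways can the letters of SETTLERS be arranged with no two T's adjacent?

Total arrangements of SETTLERS: 8!/(2!·2!·2!) = 5040.
If the two T's are adjacent, glue them into one block, leaving 7 items to arrange: (7)!/(2!·2!) = 1260 ways.
Subtracting, 5040 − 1260 = 3780 arrangements keep the T's apart.

3780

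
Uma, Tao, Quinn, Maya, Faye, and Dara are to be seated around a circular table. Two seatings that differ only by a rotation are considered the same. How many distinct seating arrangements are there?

120

Around a circle, 6 distinct people have 6!/6 = (5)! = 120 rotationally distinct seatings.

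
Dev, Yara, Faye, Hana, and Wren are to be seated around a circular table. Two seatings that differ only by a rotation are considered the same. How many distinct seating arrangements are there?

24

Fix one person's seat to break rotational symmetry; the remaining 4 people can be arranged in (4)! = 24 ways.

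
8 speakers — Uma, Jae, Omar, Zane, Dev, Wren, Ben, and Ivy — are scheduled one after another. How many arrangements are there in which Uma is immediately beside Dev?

10080

Treat {Uma, Dev} as a single unit. There are 7 units to order, and the pair itself can be ordered 2 ways.
That gives 2 × 7! = 2 × 5040 = 10080.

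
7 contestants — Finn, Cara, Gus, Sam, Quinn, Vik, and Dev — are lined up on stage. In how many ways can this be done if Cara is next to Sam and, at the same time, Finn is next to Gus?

Treat {Cara,Sam} as one block (2 orders) and {Finn,Gus} as another (2 orders).
That leaves 5 units to arrange: 2 × 2 × 5! = 4 × 120 = 480.

480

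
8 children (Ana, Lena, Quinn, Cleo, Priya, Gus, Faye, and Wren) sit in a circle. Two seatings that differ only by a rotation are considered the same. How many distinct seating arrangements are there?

Fix one person's seat to break rotational symmetry; the remaining 7 people can be arranged in (7)! = 5040 ways.

5040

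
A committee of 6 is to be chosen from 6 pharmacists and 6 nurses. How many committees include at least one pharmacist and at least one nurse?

922

Total 6-person selections from all 12: C(12,6) = 924.
Selections missing a whole group: no pharmacists → C(6,6) = 1; no nurses → C(6,6) = 1.
Both groups omitted at once is impossible, so 924 − 2 = 922.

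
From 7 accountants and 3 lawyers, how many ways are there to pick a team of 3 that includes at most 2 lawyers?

119

Split by how many lawyers are chosen (0 through 2).
Sum: C(3,0)·C(7,3) + C(3,1)·C(7,2) + C(3,2)·C(7,1) = 35 + 63 + 21 = 119.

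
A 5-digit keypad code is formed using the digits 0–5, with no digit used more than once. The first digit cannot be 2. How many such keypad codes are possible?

600

The first digit has 6−1 = 5 choices (anything except 2).
The remaining 4 digits are filled from the other 5 symbols without repetition: 5 × 4 × 3 × 2 = 120.
Total: 5 × 120 = 600.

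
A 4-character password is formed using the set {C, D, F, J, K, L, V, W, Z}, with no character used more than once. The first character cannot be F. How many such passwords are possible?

The first character has 9−1 = 8 choices (anything except F).
The remaining 3 characters are filled from the other 8 symbols without repetition: 8 × 7 × 6 = 336.
Total: 8 × 336 = 2688.

2688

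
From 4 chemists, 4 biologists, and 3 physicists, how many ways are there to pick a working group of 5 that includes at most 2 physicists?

434

Split by how many physicists are chosen (0 through 2).
Sum: C(3,0)·C(8,5) + C(3,1)·C(8,4) + C(3,2)·C(8,3) = 56 + 210 + 168 = 434.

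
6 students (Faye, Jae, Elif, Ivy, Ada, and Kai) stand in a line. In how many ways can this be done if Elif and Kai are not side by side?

Of the 6! = 720 arrangements, those with Elif and Kai adjacent number 2 × 5! = 240 (treat the pair as a block with 2 internal orders).
So 720 − 240 = 480 arrangements keep them apart.

480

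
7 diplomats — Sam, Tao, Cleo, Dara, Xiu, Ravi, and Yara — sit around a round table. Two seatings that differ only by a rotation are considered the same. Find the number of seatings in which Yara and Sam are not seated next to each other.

Without the restriction there are (6)! = 720 seatings.
Those with Yara next to Sam: fuse the pair into one unit and seat 6 units around a circle — 2·(5)! = 240.
Subtracting, 720 − 240 = 480.

480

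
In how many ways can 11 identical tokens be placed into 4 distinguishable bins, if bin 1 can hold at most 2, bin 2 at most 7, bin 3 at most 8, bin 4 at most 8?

Ignoring the caps, the number of non-negative solutions to x_1+…+x_4 = 11 is C(14,3) = 364.
Subtract solutions that violate a single cap (substitute x_i' = x_i − (cap_i+1)): x_1 ≥ 3 gives C(11,3) = 165; x_2 ≥ 8 gives C(6,3) = 20; x_3 ≥ 9 gives C(5,3) = 10; x_4 ≥ 9 gives C(5,3) = 10. Together 205.
Add back pairs where two caps are both exceeded: 1 + 0 + 0 + 0 + 0 + 0 = 1.
By inclusion–exclusion the count is 364 − 205 + 1 = 160.

160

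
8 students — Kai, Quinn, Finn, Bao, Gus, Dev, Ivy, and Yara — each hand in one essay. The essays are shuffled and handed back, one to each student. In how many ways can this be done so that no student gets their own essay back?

This is the derangement count D_8: permutations of 8 items with no fixed point.
By inclusion–exclusion this is Σ_{j=0}^{8} (−1)^j C(8,j)·(8−j)!.
Computing: 40320 − 40320 + 20160 − 6720 + 1680 − 336 + 56 − 8 + 1 = 14833.

14833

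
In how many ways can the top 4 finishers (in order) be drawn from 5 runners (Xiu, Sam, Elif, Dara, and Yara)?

120

This is an ordered selection of 4 from 5: P(5,4).
That gives 5 × 4 × 3 × 2 = 120.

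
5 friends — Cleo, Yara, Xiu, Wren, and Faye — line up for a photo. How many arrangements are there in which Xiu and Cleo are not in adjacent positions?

Of the 5! = 120 arrangements, those with Xiu and Cleo adjacent number 2 × 4! = 48 (treat the pair as a block with 2 internal orders).
So 120 − 48 = 72 arrangements keep them apart.

72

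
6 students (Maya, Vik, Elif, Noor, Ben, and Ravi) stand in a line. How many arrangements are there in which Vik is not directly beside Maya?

Of the 6! = 720 arrangements, those with Vik and Maya adjacent number 2 × 5! = 240 (treat the pair as a block with 2 internal orders).
So 720 − 240 = 480 arrangements keep them apart.

480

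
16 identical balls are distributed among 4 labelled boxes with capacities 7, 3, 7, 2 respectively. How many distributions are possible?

Ignoring the caps, the number of non-negative solutions to x_1+…+x_4 = 16 is C(19,3) = 969.
Subtract solutions that violate a single cap (substitute x_i' = x_i − (cap_i+1)): x_1 ≥ 8 gives C(11,3) = 165; x_2 ≥ 4 gives C(15,3) = 455; x_3 ≥ 8 gives C(11,3) = 165; x_4 ≥ 3 gives C(16,3) = 560. Together 1345.
Add back pairs where two caps are both exceeded: 35 + 1 + 56 + 35 + 220 + 56 = 403.
Subtract triples: 0 + 4 + 0 + 4 = 8.
By inclusion–exclusion the count is 969 − 1345 + 403 − 8 = 19.

19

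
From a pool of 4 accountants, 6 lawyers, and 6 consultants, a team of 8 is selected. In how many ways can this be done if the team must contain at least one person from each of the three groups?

12285

With no constraint there are C(16,8) = 12870 possible selections.
Subtract selections that omit an entire group: no accountants → C(12,8) = 495; no lawyers → C(10,8) = 45; no consultants → C(10,8) = 45.
Add back selections omitting two groups (i.e. drawn from a single group): C(4,8) + C(6,8) + C(6,8) = 0.
By inclusion–exclusion: 12870 − 585 + 0 = 12285.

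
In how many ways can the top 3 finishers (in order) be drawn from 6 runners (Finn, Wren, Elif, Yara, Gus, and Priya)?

This is an ordered selection of 3 from 6: P(6,3).
That gives 6 × 5 × 4 = 120.

120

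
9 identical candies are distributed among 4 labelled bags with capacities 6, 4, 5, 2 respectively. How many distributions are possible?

By stars and bars, unrestricted non-negative solutions to x_1+…+x_4 = 9 number C(9+3,3) = 220.
Subtract solutions that violate a single cap (substitute x_i' = x_i − (cap_i+1)): x_1 ≥ 7 gives C(5,3) = 10; x_2 ≥ 5 gives C(7,3) = 35; x_3 ≥ 6 gives C(6,3) = 20; x_4 ≥ 3 gives C(9,3) = 84. Together 149.
Add back pairs where two caps are both exceeded: 0 + 0 + 0 + 0 + 4 + 1 = 5.
By inclusion–exclusion the count is 220 − 149 + 5 = 76.

76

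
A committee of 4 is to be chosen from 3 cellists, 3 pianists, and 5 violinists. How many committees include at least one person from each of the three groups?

Total 4-person selections from all 11: C(11,4) = 330.
Subtract selections that omit an entire group: no cellists → C(8,4) = 70; no pianists → C(8,4) = 70; no violinists → C(6,4) = 15.
Add back selections omitting two groups (i.e. drawn from a single group): C(3,4) + C(3,4) + C(5,4) = 5.
By inclusion–exclusion: 330 − 155 + 5 = 180.

180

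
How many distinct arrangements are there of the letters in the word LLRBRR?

60

Letter multiplicities in LLRBRR: B×1, L×2, R×3.
Dividing 6! = 720 by 3!·2! = 12 for the repeated letters gives 60.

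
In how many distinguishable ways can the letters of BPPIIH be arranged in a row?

180

Letter multiplicities in BPPIIH: B×1, H×1, I×2, P×2.
Dividing 6! = 720 by 2!·2! = 4 for the repeated letters gives 180.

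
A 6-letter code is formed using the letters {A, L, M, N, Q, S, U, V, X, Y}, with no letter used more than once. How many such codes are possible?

Choose and order 6 of the 10 symbols: the first letter has 10 options, the next 9, and so on down to 5.
That product is 10 × 9 × 8 × 7 × 6 × 5 = 151200.

151200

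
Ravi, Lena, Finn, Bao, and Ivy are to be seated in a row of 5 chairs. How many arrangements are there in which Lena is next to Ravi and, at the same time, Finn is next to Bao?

Treat {Lena,Ravi} as one block (2 orders) and {Finn,Bao} as another (2 orders).
That leaves 3 units to arrange: 2 × 2 × 3! = 4 × 6 = 24.

24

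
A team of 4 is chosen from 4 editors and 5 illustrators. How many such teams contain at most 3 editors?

Split by how many editors are chosen (0 through 3).
Sum: C(4,0)·C(5,4) + C(4,1)·C(5,3) + C(4,2)·C(5,2) + C(4,3)·C(5,1) = 5 + 40 + 60 + 20 = 125.

125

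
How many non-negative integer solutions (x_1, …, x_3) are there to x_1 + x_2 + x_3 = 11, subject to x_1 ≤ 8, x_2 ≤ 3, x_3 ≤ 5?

18

By stars and bars, unrestricted non-negative solutions to x_1+…+x_3 = 11 number C(11+2,2) = 78.
Subtract solutions that violate a single cap (substitute x_i' = x_i − (cap_i+1)): x_1 ≥ 9 gives C(4,2) = 6; x_2 ≥ 4 gives C(9,2) = 36; x_3 ≥ 6 gives C(7,2) = 21. Together 63.
Add back pairs where two caps are both exceeded: 0 + 0 + 3 = 3.
By inclusion–exclusion the count is 78 − 63 + 3 = 18.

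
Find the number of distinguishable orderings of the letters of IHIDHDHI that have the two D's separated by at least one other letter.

There are 8!/(3!·3!·2!) = 560 arrangements of IHIDHDHI in total.
If the two D's are adjacent, glue them into one block, leaving 7 items to arrange: (7)!/(3!·3!) = 140 ways.
Hence 560 − 140 = 420.

420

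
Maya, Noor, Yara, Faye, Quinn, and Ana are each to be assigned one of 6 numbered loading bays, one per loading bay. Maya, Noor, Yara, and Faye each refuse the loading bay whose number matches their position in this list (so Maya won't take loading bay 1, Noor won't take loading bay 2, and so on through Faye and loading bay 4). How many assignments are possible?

362

Let Aᵢ (for 1 ≤ i ≤ 4) be the placements that put person i in their forbidden loading bay. Any j of these fix j positions, leaving (6−j)! ways to fill the rest, and there are C(4,j) ways to pick which j.
By inclusion–exclusion, the number of valid placements is Σ_{j=0}^{4} (−1)^j C(4,j)·(6−j)!.
Computing: 720 − 480 + 144 − 24 + 2 = 362.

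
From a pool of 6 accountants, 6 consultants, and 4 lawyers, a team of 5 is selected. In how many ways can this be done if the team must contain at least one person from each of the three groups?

Total 5-person selections from all 16: C(16,5) = 4368.
Subtract selections that omit an entire group: no accountants → C(10,5) = 252; no consultants → C(10,5) = 252; no lawyers → C(12,5) = 792.
Add back selections omitting two groups (i.e. drawn from a single group): C(6,5) + C(6,5) + C(4,5) = 12.
By inclusion–exclusion: 4368 − 1296 + 12 = 3084.

3084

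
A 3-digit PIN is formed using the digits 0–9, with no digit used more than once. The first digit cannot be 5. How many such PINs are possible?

The first digit has 10−1 = 9 choices (anything except 5).
The remaining 2 digits are filled from the other 9 symbols without repetition: 9 × 8 = 72.
Total: 9 × 72 = 648.

648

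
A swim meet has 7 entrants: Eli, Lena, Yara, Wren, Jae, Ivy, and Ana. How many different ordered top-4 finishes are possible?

840

This is an ordered selection of 4 from 7: P(7,4).
That gives 7 × 6 × 5 × 4 = 840.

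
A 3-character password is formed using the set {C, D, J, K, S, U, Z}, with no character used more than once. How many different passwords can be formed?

210

Choose and order 3 of the 7 symbols: the first character has 7 options, the next 6, then 5.
7 × 6 × 5 = 210.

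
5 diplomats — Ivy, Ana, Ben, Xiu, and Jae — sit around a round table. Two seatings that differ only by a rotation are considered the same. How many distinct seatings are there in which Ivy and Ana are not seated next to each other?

All circular seatings of 5 people number (4)! = 24.
Seatings with Ivy beside Ana: treat them as a block with 2 internal orders, giving 2 × (3)! = 12.
Subtracting, 24 − 12 = 12.

12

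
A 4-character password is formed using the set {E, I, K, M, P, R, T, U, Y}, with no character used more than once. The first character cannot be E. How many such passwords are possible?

The first character has 9−1 = 8 choices (anything except E).
The remaining 3 characters are filled from the other 8 symbols without repetition: 8 × 7 × 6 = 336.
Total: 8 × 336 = 2688.

2688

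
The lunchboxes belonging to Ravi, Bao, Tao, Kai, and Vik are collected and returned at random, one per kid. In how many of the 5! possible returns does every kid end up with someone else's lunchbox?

This is the derangement count D_5: permutations of 5 items with no fixed point.
By inclusion–exclusion this is Σ_{j=0}^{5} (−1)^j C(5,j)·(5−j)!.
Computing: 120 − 120 + 60 − 20 + 5 − 1 = 44.

44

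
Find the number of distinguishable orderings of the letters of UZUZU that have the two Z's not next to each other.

There are 5!/(3!·2!) = 10 arrangements of UZUZU in total.
If the two Z's are adjacent, glue them into one block, leaving 4 items to arrange: (4)!/(3!) = 4 ways.
Subtracting, 10 − 4 = 6 arrangements keep the Z's apart.

6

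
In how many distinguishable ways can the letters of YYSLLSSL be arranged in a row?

560

Letter multiplicities in YYSLLSSL: L×3, S×3, Y×2.
The number of distinct arrangements is 8!/(3!·3!·2!) = 40320/72 = 560.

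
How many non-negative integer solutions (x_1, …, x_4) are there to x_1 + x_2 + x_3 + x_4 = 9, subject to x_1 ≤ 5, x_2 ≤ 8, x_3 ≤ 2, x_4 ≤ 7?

112

By stars and bars, unrestricted non-negative solutions to x_1+…+x_4 = 9 number C(9+3,3) = 220.
Subtract solutions that violate a single cap (substitute x_i' = x_i − (cap_i+1)): x_1 ≥ 6 gives C(6,3) = 20; x_2 ≥ 9 gives C(3,3) = 1; x_3 ≥ 3 gives C(9,3) = 84; x_4 ≥ 8 gives C(4,3) = 4. Together 109.
Add back pairs where two caps are both exceeded: 0 + 1 + 0 + 0 + 0 + 0 = 1.
By inclusion–exclusion the count is 220 − 109 + 1 = 112.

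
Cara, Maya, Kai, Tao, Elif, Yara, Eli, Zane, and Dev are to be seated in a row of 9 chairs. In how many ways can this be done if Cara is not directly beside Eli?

282240

There are 9! = 362880 arrangements in all. If Cara and Eli are adjacent, merging them into one block gives 2·(8)! = 80640 arrangements.
So 362880 − 80640 = 282240 arrangements keep them apart.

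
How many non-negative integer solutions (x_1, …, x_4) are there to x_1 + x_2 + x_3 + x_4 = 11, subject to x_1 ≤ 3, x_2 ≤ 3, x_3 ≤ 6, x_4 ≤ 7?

Without the upper bounds there are C(14,3) = 364 ways to split 11 among 4 variables.
Subtract solutions that violate a single cap (substitute x_i' = x_i − (cap_i+1)): x_1 ≥ 4 gives C(10,3) = 120; x_2 ≥ 4 gives C(10,3) = 120; x_3 ≥ 7 gives C(7,3) = 35; x_4 ≥ 8 gives C(6,3) = 20. Together 295.
Add back pairs where two caps are both exceeded: 20 + 1 + 0 + 1 + 0 + 0 = 22.
By inclusion–exclusion the count is 364 − 295 + 22 = 91.

91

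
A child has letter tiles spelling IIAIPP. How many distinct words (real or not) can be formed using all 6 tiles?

60

IIAIPP has 6 letters with I appearing 3 times and P appearing twice.
The number of distinct arrangements is 6!/(3!·2!) = 720/12 = 60.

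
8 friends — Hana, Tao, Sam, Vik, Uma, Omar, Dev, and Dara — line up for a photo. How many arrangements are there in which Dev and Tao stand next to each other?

Treat {Dev, Tao} as a single unit. There are 7 units to order, and the pair itself can be ordered 2 ways.
So the count is 2·(7)! = 10080.

10080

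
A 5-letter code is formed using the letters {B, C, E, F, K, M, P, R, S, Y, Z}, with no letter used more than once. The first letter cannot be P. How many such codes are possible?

50400

The first letter has 11−1 = 10 choices (anything except P).
The remaining 4 letters are filled from the other 10 symbols without repetition: 10 × 9 × 8 × 7 = 5040.
Total: 10 × 5040 = 50400.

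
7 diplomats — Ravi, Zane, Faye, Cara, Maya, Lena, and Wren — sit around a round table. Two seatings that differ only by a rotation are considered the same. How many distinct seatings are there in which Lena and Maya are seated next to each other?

240

Treat {Lena, Maya} as one unit (2 internal orders) and seat the resulting 6 units around the table: (5)! circular arrangements.
So 2 × (5)! = 2 × 120 = 240.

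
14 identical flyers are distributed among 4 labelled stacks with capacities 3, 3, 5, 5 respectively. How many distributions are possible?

Without the upper bounds there are C(17,3) = 680 ways to split 14 among 4 stacks.
Subtract solutions that violate a single cap (substitute x_i' = x_i − (cap_i+1)): x_1 ≥ 4 gives C(13,3) = 286; x_2 ≥ 4 gives C(13,3) = 286; x_3 ≥ 6 gives C(11,3) = 165; x_4 ≥ 6 gives C(11,3) = 165. Together 902.
Add back pairs where two caps are both exceeded: 84 + 35 + 35 + 35 + 35 + 10 = 234.
Subtract triples: 1 + 1 + 0 + 0 = 2.
By inclusion–exclusion the count is 680 − 902 + 234 − 2 = 10.

10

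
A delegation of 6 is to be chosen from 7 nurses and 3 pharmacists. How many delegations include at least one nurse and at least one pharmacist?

Unrestricted: C(10,6) = 210 ways to pick any 6 of the 10.
Subtract selections that omit an entire group: no nurses → C(3,6) = 0; no pharmacists → C(7,6) = 7.
Both groups omitted at once is impossible, so 210 − 7 = 203.

203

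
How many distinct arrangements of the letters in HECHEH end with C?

With the last slot taken by C, it remains to arrange the other 5 letters (HEHEH).
Those 5 letters have E appearing twice and H appearing 3 times, giving (5)!/(3!·2!) = 10.

10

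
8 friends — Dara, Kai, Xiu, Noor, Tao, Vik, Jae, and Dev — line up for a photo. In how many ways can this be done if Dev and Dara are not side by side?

There are 8! = 40320 arrangements in all. If Dev and Dara are adjacent, merging them into one block gives 2·(7)! = 10080 arrangements.
So 40320 − 10080 = 30240 arrangements keep them apart.

30240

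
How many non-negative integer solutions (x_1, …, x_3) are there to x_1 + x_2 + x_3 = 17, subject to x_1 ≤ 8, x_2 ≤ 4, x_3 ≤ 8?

10

Without the upper bounds there are C(19,2) = 171 ways to split 17 among 3 variables.
Subtract solutions that violate a single cap (substitute x_i' = x_i − (cap_i+1)): x_1 ≥ 9 gives C(10,2) = 45; x_2 ≥ 5 gives C(14,2) = 91; x_3 ≥ 9 gives C(10,2) = 45. Together 181.
Add back pairs where two caps are both exceeded: 10 + 0 + 10 = 20.
By inclusion–exclusion the count is 171 − 181 + 20 = 10.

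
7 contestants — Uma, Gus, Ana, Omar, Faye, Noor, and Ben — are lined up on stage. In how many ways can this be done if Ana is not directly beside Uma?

3600

Of the 7! = 5040 arrangements, those with Ana and Uma adjacent number 2 × 6! = 1440 (treat the pair as a block with 2 internal orders).
So 5040 − 1440 = 3600 arrangements keep them apart.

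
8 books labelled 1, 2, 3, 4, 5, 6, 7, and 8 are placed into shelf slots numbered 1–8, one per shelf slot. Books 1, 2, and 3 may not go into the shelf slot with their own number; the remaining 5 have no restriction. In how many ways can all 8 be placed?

27240

Let Aᵢ (for i ∈ {1, 2, 3}) be the placements that put book i in its forbidden shelf slot. Any j of these fix j positions, leaving (8−j)! ways to fill the rest, and there are C(3,j) ways to pick which j.
By inclusion–exclusion, the number of valid placements is Σ_{j=0}^{3} (−1)^j C(3,j)·(8−j)!.
Computing: 40320 − 15120 + 2160 − 120 = 27240.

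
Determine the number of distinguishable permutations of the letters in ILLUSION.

10080

Letter multiplicities in ILLUSION: I×2, L×2, N×1, O×1, S×1, U×1.
The number of distinct arrangements is 8!/(2!·2!) = 40320/4 = 10080.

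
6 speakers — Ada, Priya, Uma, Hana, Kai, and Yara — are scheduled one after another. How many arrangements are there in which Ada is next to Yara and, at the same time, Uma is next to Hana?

96

Treat {Ada,Yara} as one block (2 orders) and {Uma,Hana} as another (2 orders).
That leaves 4 units to arrange: 2 × 2 × 4! = 4 × 24 = 96.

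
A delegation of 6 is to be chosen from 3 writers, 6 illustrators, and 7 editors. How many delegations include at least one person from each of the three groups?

Total 6-person selections from all 16: C(16,6) = 8008.
Subtract selections that omit an entire group: no writers → C(13,6) = 1716; no illustrators → C(10,6) = 210; no editors → C(9,6) = 84.
Add back selections omitting two groups (i.e. drawn from a single group): C(3,6) + C(6,6) + C(7,6) = 8.
By inclusion–exclusion: 8008 − 2010 + 8 = 6006.

6006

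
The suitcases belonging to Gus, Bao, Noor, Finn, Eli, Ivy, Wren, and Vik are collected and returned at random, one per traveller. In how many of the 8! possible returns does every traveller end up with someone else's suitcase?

Let Aᵢ be the assignments in which traveller i gets their own suitcase. We want the size of the complement of A₁∪…∪A_8.
By inclusion–exclusion this is Σ_{j=0}^{8} (−1)^j C(8,j)·(8−j)!.
Computing: 40320 − 40320 + 20160 − 6720 + 1680 − 336 + 56 − 8 + 1 = 14833.

14833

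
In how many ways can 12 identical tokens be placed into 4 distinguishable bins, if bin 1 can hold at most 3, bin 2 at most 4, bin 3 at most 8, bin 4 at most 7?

Ignoring the caps, the number of non-negative solutions to x_1+…+x_4 = 12 is C(15,3) = 455.
Subtract solutions that violate a single cap (substitute x_i' = x_i − (cap_i+1)): x_1 ≥ 4 gives C(11,3) = 165; x_2 ≥ 5 gives C(10,3) = 120; x_3 ≥ 9 gives C(6,3) = 20; x_4 ≥ 8 gives C(7,3) = 35. Together 340.
Add back pairs where two caps are both exceeded: 20 + 0 + 1 + 0 + 0 + 0 = 21.
By inclusion–exclusion the count is 455 − 340 + 21 = 136.

136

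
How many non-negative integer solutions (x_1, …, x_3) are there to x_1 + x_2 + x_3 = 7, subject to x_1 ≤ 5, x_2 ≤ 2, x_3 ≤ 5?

15

Ignoring the caps, the number of non-negative solutions to x_1+…+x_3 = 7 is C(9,2) = 36.
Subtract solutions that violate a single cap (substitute x_i' = x_i − (cap_i+1)): x_1 ≥ 6 gives C(3,2) = 3; x_2 ≥ 3 gives C(6,2) = 15; x_3 ≥ 6 gives C(3,2) = 3. Together 21.
No two caps can be exceeded simultaneously, so the pair terms are all 0.
By inclusion–exclusion the count is 36 − 21 + 0 = 15.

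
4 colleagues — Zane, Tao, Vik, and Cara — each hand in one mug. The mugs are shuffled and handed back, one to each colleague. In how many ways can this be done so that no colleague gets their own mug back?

This is the derangement count D_4: permutations of 4 items with no fixed point.
By inclusion–exclusion this is Σ_{j=0}^{4} (−1)^j C(4,j)·(4−j)!.
Computing: 24 − 24 + 12 − 4 + 1 = 9.

9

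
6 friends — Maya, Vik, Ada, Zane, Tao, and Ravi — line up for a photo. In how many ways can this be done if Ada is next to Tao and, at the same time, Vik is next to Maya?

96

Treat {Ada,Tao} as one block (2 orders) and {Vik,Maya} as another (2 orders).
That leaves 4 units to arrange: 2 × 2 × 4! = 4 × 24 = 96.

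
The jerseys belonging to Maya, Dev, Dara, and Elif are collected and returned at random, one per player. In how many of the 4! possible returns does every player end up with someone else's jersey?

This is the derangement count D_4: permutations of 4 items with no fixed point.
By inclusion–exclusion this is Σ_{j=0}^{4} (−1)^j C(4,j)·(4−j)!.
Computing: 24 − 24 + 12 − 4 + 1 = 9.

9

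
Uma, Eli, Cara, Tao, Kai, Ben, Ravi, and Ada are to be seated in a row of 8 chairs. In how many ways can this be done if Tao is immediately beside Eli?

10080

Treat {Tao, Eli} as a single unit. There are 7 units to order, and the pair itself can be ordered 2 ways.
That gives 2 × 7! = 2 × 5040 = 10080.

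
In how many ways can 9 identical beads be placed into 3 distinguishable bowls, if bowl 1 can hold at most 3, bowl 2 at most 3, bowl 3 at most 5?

Without the upper bounds there are C(11,2) = 55 ways to split 9 among 3 bowls.
Subtract solutions that violate a single cap (substitute x_i' = x_i − (cap_i+1)): x_1 ≥ 4 gives C(7,2) = 21; x_2 ≥ 4 gives C(7,2) = 21; x_3 ≥ 6 gives C(5,2) = 10. Together 52.
Add back pairs where two caps are both exceeded: 3 + 0 + 0 = 3.
By inclusion–exclusion the count is 55 − 52 + 3 = 6.

6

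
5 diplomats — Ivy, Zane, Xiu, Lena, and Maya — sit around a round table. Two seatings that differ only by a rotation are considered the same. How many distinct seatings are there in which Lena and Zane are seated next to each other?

Glue Lena and Zane into a block (2 internal orders). Seating 4 units around a circle gives (3)! arrangements.
So 2 × (3)! = 2 × 6 = 12.

12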